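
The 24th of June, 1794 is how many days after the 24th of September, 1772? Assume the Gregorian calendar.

Sep 24, 1772 → Sep 24, 1773: 365 days.
Sep 24, 1773 → Sep 24, 1774: 365 days.
Sep 24, 1774 → Sep 24, 1775: 365 days.
Sep 24, 1775 → Sep 24, 1776: 366 days (Feb 29, 1776 is in that span).
Sep 24, 1776 → Sep 24, 1777: 365 days.
Sep 24, 1777 → Sep 24, 1778: 365 days.
Sep 24, 1778 → Sep 24, 1779: 365 days.
Sep 24, 1779 → Sep 24, 1780: 366 days (Feb 29, 1780 is in that span).
Sep 24, 1780 → Sep 24, 1781: 365 days.
Sep 24, 1781 → Sep 24, 1782: 365 days.
Sep 24, 1782 → Sep 24, 1783: 365 days.
Sep 24, 1783 → Sep 24, 1784: 366 days (Feb 29, 1784 is in that span).
Sep 24, 1784 → Sep 24, 1785: 365 days.
Sep 24, 1785 → Sep 24, 1786: 365 days.
Sep 24, 1786 → Sep 24, 1787: 365 days.
Sep 24, 1787 → Sep 24, 1788: 366 days (Feb 29, 1788 is in that span).
Sep 24, 1788 → Sep 24, 1789: 365 days.
Sep 24, 1789 → Sep 24, 1790: 365 days.
Sep 24, 1790 → Sep 24, 1791: 365 days.
Sep 24, 1791 → Sep 24, 1792: 366 days (Feb 29, 1792 is in that span).
Sep 24, 1792 → Sep 24, 1793: 365 days.
Sep 24, 1793 → Oct 24, 1793: 30 days (September has 30).
Oct 24, 1793 → Nov 24, 1793: 31 days (October has 31).
Nov 24, 1793 → Dec 24, 1793: 30 days (November has 30).
Dec 24, 1793 → Jan 24, 1794: 31 days (December has 31).
Jan 24, 1794 → Feb 24, 1794: 31 days (January has 31).
Feb 24, 1794 → Mar 24, 1794: 28 days (February has 28).
Mar 24, 1794 → Apr 24, 1794: 31 days (March has 31).
Apr 24, 1794 → May 24, 1794: 30 days (April has 30).
May 24, 1794 → Jun 24, 1794: 31 days.
Total: 7943 days.

7943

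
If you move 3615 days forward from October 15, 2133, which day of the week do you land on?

First find the weekday of Oct 15, 2133. Doomsday rule: the anchor day for the 2100s is Sunday. For year 33: 33÷12 = 2 r 9, and 9÷4 = 2, so 2+9+2 = 13.
Sunday + 13 ≡ Saturday — that's 2133's doomsday.
In October the doomsday date is Oct 10.
Oct 15 is 5 days after Oct 10; 5 mod 7 = 5, so Saturday + 5 = Thursday.
3615 mod 7 = 3, so 3615 days after a Thursday is Thursday + 3 = Sunday.

Sunday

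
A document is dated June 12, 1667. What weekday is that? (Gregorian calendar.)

Doomsday rule: the anchor day for the 1600s is Tuesday. For year 67: 67÷12 = 5 r 7, and 7÷4 = 1, so 5+7+1 = 13.
Tuesday + 13 ≡ Monday — that's 1667's doomsday.
In June the doomsday date is Jun 6.
Jun 12 is 6 days after Jun 6; 6 mod 7 = 6, so Monday + 6 = Sunday.

Sunday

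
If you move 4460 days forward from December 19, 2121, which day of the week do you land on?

Saturday

First find the weekday of Dec 19, 2121. Doomsday rule: the anchor day for the 2100s is Sunday. For year 21: 21÷12 = 1 r 9, and 9÷4 = 2, so 1+9+2 = 12.
Sunday + 12 ≡ Friday — that's 2121's doomsday.
In December the doomsday date is Dec 12.
Dec 19 is 7 days after Dec 12; 7 mod 7 = 0, so Friday + 0 = Friday.
4460 mod 7 = 1, so 4460 days after a Friday is Friday + 1 = Saturday.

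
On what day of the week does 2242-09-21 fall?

Doomsday rule: the anchor day for the 2200s is Friday. For year 42: 42÷12 = 3 r 6, and 6÷4 = 1, so 3+6+1 = 10.
Friday + 10 ≡ Monday — that's 2242's doomsday.
In September the doomsday date is Sep 5.
Sep 21 is 16 days after Sep 5; 16 mod 7 = 2, so Monday + 2 = Wednesday.

Wednesday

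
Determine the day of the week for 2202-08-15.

Doomsday rule: the anchor day for the 2200s is Friday. For year 02: 2÷12 = 0 r 2, and 2÷4 = 0, so 0+2+0 = 2.
Friday + 2 ≡ Sunday — that's 2202's doomsday.
In August the doomsday date is Aug 8.
Aug 15 is 7 days after Aug 8; 7 mod 7 = 0, so Sunday + 0 = Sunday.

Sunday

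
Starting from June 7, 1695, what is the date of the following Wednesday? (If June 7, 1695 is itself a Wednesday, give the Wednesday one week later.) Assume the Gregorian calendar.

June 8, 1695

Jun 7, 1695 is a Tuesday.
From Tuesday to the next Wednesday is 1 day.
Jun 7, 1695 + 1 = Jun 8, 1695.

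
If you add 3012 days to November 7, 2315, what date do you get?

February 5, 2324

+366 (one year; includes Feb 29, 2316) → Nov 7, 2316 (2646 left).
+365 (one year) → Nov 7, 2317 (2281 left).
+365 (one year) → Nov 7, 2318 (1916 left).
+365 (one year) → Nov 7, 2319 (1551 left).
+366 (one year; includes Feb 29, 2320) → Nov 7, 2320 (1185 left).
+365 (one year) → Nov 7, 2321 (820 left).
+365 (one year) → Nov 7, 2322 (455 left).
+365 (one year) → Nov 7, 2323 (90 left).
Nov has 30 days: +24 → Dec 1, 2323 (66 left).
Dec has 31 days: +31 → Jan 1, 2324 (35 left).
Jan has 31 days: +31 → Feb 1, 2324 (4 left).
+4 → Feb 5, 2324.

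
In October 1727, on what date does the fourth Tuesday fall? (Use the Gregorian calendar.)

October 28, 1727

October 1, 1727 is a Wednesday.
The first Tuesday is therefore October 7 (6 days later).
The fourth Tuesday is 7 + 3×7 = October 28.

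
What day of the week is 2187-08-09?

Doomsday rule: the anchor day for the 2100s is Sunday. For year 87: 87÷12 = 7 r 3, and 3÷4 = 0, so 7+3+0 = 10.
Sunday + 10 ≡ Wednesday — that's 2187's doomsday.
In August the doomsday date is Aug 8.
Aug 9 is 1 day after Aug 8; 1 mod 7 = 1, so Wednesday + 1 = Thursday.

Thursday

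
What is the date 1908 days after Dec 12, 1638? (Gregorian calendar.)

March 3, 1644

+365 (one year) → Dec 12, 1639 (1543 left).
+366 (one year; includes Feb 29, 1640) → Dec 12, 1640 (1177 left).
+365 (one year) → Dec 12, 1641 (812 left).
+365 (one year) → Dec 12, 1642 (447 left).
+365 (one year) → Dec 12, 1643 (82 left).
Dec has 31 days: +20 → Jan 1, 1644 (62 left).
Jan has 31 days: +31 → Feb 1, 1644 (31 left).
Feb has 29 days: +29 → Mar 1, 1644 (2 left).
+2 → Mar 3, 1644.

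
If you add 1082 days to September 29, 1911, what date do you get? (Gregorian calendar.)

+366 (one year; includes Feb 29, 1912) → Sep 29, 1912 (716 left).
+365 (one year) → Sep 29, 1913 (351 left).
Sep has 30 days: +2 → Oct 1, 1913 (349 left).
Oct has 31 days: +31 → Nov 1, 1913 (318 left).
Nov has 30 days: +30 → Dec 1, 1913 (288 left).
Dec has 31 days: +31 → Jan 1, 1914 (257 left).
Jan has 31 days: +31 → Feb 1, 1914 (226 left).
Feb has 28 days: +28 → Mar 1, 1914 (198 left).
Mar has 31 days: +31 → Apr 1, 1914 (167 left).
Apr has 30 days: +30 → May 1, 1914 (137 left).
May has 31 days: +31 → Jun 1, 1914 (106 left).
Jun has 30 days: +30 → Jul 1, 1914 (76 left).
Jul has 31 days: +31 → Aug 1, 1914 (45 left).
Aug has 31 days: +31 → Sep 1, 1914 (14 left).
+14 → Sep 15, 1914.

September 15, 1914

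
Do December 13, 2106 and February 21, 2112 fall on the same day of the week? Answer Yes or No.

From Dec 13, 2106 to Feb 21, 2112 is 1896 days.
1896 mod 7 = 6, so they are different weekdays.
(Dec 13, 2106 is a Monday; Feb 21, 2112 is a Sunday.)

No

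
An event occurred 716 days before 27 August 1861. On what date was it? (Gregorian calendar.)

−365 (one year) → Aug 27, 1860 (351 left).
−27 → Jul 31, 1860 (end of Jul, 31 days; 324 left).
−31 → Jun 30, 1860 (end of Jun, 30 days; 293 left).
−30 → May 31, 1860 (end of May, 31 days; 263 left).
−31 → Apr 30, 1860 (end of Apr, 30 days; 232 left).
−30 → Mar 31, 1860 (end of Mar, 31 days; 202 left).
−31 → Feb 29, 1860 (end of Feb, 29 days; 171 left).
−29 → Jan 31, 1860 (end of Jan, 31 days; 142 left).
−31 → Dec 31, 1859 (end of Dec, 31 days; 111 left).
−31 → Nov 30, 1859 (end of Nov, 30 days; 80 left).
−30 → Oct 31, 1859 (end of Oct, 31 days; 50 left).
−31 → Sep 30, 1859 (end of Sep, 30 days; 19 left).
−19 → Sep 11, 1859.

September 11, 1859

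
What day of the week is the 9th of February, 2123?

Doomsday rule: the anchor day for the 2100s is Sunday. For year 23: 23÷12 = 1 r 11, and 11÷4 = 2, so 1+11+2 = 14.
Sunday + 14 ≡ Sunday — that's 2123's doomsday.
In February the doomsday date is Feb 28 (2123 is not a leap year).
Feb 9 is 19 days before Feb 28; 19 mod 7 = 5, so Sunday − 5 = Tuesday.

Tuesday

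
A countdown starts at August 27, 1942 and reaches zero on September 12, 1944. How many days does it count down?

Aug 27, 1942 → Aug 27, 1943: 365 days.
Aug 27, 1943 → Sep 27, 1943: 31 days (August has 31).
Sep 27, 1943 → Oct 27, 1943: 30 days (September has 30).
Oct 27, 1943 → Nov 27, 1943: 31 days (October has 31).
Nov 27, 1943 → Dec 27, 1943: 30 days (November has 30).
Dec 27, 1943 → Jan 27, 1944: 31 days (December has 31).
Jan 27, 1944 → Feb 27, 1944: 31 days (January has 31).
Feb 27, 1944 → Mar 27, 1944: 29 days (February has 29).
Mar 27, 1944 → Apr 27, 1944: 31 days (March has 31).
Apr 27, 1944 → May 27, 1944: 30 days (April has 30).
May 27, 1944 → Jun 27, 1944: 31 days (May has 31).
Jun 27, 1944 → Jul 27, 1944: 30 days (June has 30).
Jul 27, 1944 → Aug 27, 1944: 31 days (July has 31).
Aug 27, 1944 → Sep 12, 1944: 16 days.
Total: 747 days.

747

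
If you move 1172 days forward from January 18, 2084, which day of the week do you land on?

Friday

First find the weekday of Jan 18, 2084. Doomsday rule: the anchor day for the 2000s is Tuesday. For year 84: 84÷12 = 7 r 0, and 0÷4 = 0, so 7+0+0 = 7.
Tuesday + 7 ≡ Tuesday — that's 2084's doomsday.
In January the doomsday date is Jan 4 (2084 is a leap year (divisible by 4)).
Jan 18 is 14 days after Jan 4; 14 mod 7 = 0, so Tuesday + 0 = Tuesday.
1172 mod 7 = 3, so 1172 days after a Tuesday is Tuesday + 3 = Friday.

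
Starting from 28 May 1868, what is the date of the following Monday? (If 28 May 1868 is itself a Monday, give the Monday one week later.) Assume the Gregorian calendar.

June 1, 1868

May 28, 1868 is a Thursday.
From Thursday to the next Monday is 4 days.
May 28, 1868 + 4 = Jun 1, 1868.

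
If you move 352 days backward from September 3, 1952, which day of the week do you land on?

First find the weekday of Sep 3, 1952. Doomsday rule: the anchor day for the 1900s is Wednesday. For year 52: 52÷12 = 4 r 4, and 4÷4 = 1, so 4+4+1 = 9.
Wednesday + 9 ≡ Friday — that's 1952's doomsday.
In September the doomsday date is Sep 5.
Sep 3 is 2 days before Sep 5; 2 mod 7 = 2, so Friday − 2 = Wednesday.
352 mod 7 = 2, so 352 days before a Wednesday is Wednesday − 2 = Monday.

Monday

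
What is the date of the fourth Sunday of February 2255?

February 1, 2255 is a Thursday.
The first Sunday is therefore February 4 (3 days later).
The fourth Sunday is 4 + 3×7 = February 25.

February 25, 2255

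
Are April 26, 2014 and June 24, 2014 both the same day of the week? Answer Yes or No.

No

From Apr 26, 2014 to Jun 24, 2014 is 59 days.
59 mod 7 = 3, so they are different weekdays.
(Apr 26, 2014 is a Saturday; Jun 24, 2014 is a Tuesday.)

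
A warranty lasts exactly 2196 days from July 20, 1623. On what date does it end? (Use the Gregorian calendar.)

+366 (one year; includes Feb 29, 1624) → Jul 20, 1624 (1830 left).
+365 (one year) → Jul 20, 1625 (1465 left).
+365 (one year) → Jul 20, 1626 (1100 left).
+365 (one year) → Jul 20, 1627 (735 left).
+366 (one year; includes Feb 29, 1628) → Jul 20, 1628 (369 left).
Jul has 31 days: +12 → Aug 1, 1628 (357 left).
Aug has 31 days: +31 → Sep 1, 1628 (326 left).
Sep has 30 days: +30 → Oct 1, 1628 (296 left).
Oct has 31 days: +31 → Nov 1, 1628 (265 left).
Nov has 30 days: +30 → Dec 1, 1628 (235 left).
Dec has 31 days: +31 → Jan 1, 1629 (204 left).
Jan has 31 days: +31 → Feb 1, 1629 (173 left).
Feb has 28 days: +28 → Mar 1, 1629 (145 left).
Mar has 31 days: +31 → Apr 1, 1629 (114 left).
Apr has 30 days: +30 → May 1, 1629 (84 left).
May has 31 days: +31 → Jun 1, 1629 (53 left).
Jun has 30 days: +30 → Jul 1, 1629 (23 left).
+23 → Jul 24, 1629.

July 24, 1629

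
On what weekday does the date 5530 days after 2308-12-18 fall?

Friday

First find the weekday of Dec 18, 2308. Doomsday rule: the anchor day for the 2300s is Wednesday. For year 08: 8÷12 = 0 r 8, and 8÷4 = 2, so 0+8+2 = 10.
Wednesday + 10 ≡ Saturday — that's 2308's doomsday.
In December the doomsday date is Dec 12.
Dec 18 is 6 days after Dec 12; 6 mod 7 = 6, so Saturday + 6 = Friday.
5530 mod 7 = 0, so 5530 days after a Friday is Friday + 0 = Friday.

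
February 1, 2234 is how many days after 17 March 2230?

1417

Mar 17, 2230 → Mar 17, 2231: 365 days.
Mar 17, 2231 → Mar 17, 2232: 366 days (Feb 29, 2232 is in that span).
Mar 17, 2232 → Mar 17, 2233: 365 days.
Mar 17, 2233 → Apr 17, 2233: 31 days (March has 31).
Apr 17, 2233 → May 17, 2233: 30 days (April has 30).
May 17, 2233 → Jun 17, 2233: 31 days (May has 31).
Jun 17, 2233 → Jul 17, 2233: 30 days (June has 30).
Jul 17, 2233 → Aug 17, 2233: 31 days (July has 31).
Aug 17, 2233 → Sep 17, 2233: 31 days (August has 31).
Sep 17, 2233 → Oct 17, 2233: 30 days (September has 30).
Oct 17, 2233 → Nov 17, 2233: 31 days (October has 31).
Nov 17, 2233 → Dec 17, 2233: 30 days (November has 30).
Dec 17, 2233 → Jan 17, 2234: 31 days (December has 31).
Jan 17, 2234 → Feb 1, 2234: 15 days.
Total: 1417 days.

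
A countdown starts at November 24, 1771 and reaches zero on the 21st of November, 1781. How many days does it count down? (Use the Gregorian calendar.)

3650

Nov 24, 1771 → Nov 24, 1772: 366 days (Feb 29, 1772 is in that span).
Nov 24, 1772 → Nov 24, 1773: 365 days.
Nov 24, 1773 → Nov 24, 1774: 365 days.
Nov 24, 1774 → Nov 24, 1775: 365 days.
Nov 24, 1775 → Nov 24, 1776: 366 days (Feb 29, 1776 is in that span).
Nov 24, 1776 → Nov 24, 1777: 365 days.
Nov 24, 1777 → Nov 24, 1778: 365 days.
Nov 24, 1778 → Nov 24, 1779: 365 days.
Nov 24, 1779 → Nov 24, 1780: 366 days (Feb 29, 1780 is in that span).
Nov 24, 1780 → Dec 24, 1780: 30 days (November has 30).
Dec 24, 1780 → Jan 24, 1781: 31 days (December has 31).
Jan 24, 1781 → Feb 24, 1781: 31 days (January has 31).
Feb 24, 1781 → Mar 24, 1781: 28 days (February has 28).
Mar 24, 1781 → Apr 24, 1781: 31 days (March has 31).
Apr 24, 1781 → May 24, 1781: 30 days (April has 30).
May 24, 1781 → Jun 24, 1781: 31 days (May has 31).
Jun 24, 1781 → Jul 24, 1781: 30 days (June has 30).
Jul 24, 1781 → Aug 24, 1781: 31 days (July has 31).
Aug 24, 1781 → Sep 24, 1781: 31 days (August has 31).
Sep 24, 1781 → Oct 24, 1781: 30 days (September has 30).
Oct 24, 1781 → Nov 21, 1781: 28 days.
Total: 3650 days.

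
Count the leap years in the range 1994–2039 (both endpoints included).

Multiples of 4 in [1994,2039]: 11.
Of those, multiples of 100: 1 (not leap unless ÷400).
Multiples of 400: 1.
Leap years = 11 − 1 + 1 = 11.

11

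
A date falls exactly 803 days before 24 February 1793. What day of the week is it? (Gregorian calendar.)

Tuesday

Feb 24, 1793 is a Sunday.
803 mod 7 = 5, so 803 days before a Sunday is Sunday − 5 = Tuesday.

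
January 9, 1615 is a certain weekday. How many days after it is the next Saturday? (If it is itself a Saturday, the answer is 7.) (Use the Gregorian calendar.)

1

Jan 9, 1615 is a Friday.
From Friday to the next Saturday is 1 day.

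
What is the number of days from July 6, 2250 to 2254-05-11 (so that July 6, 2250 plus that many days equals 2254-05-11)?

Jul 6, 2250 → Jul 6, 2251: 365 days.
Jul 6, 2251 → Jul 6, 2252: 366 days (Feb 29, 2252 is in that span).
Jul 6, 2252 → Jul 6, 2253: 365 days.
Jul 6, 2253 → Aug 6, 2253: 31 days (July has 31).
Aug 6, 2253 → Sep 6, 2253: 31 days (August has 31).
Sep 6, 2253 → Oct 6, 2253: 30 days (September has 30).
Oct 6, 2253 → Nov 6, 2253: 31 days (October has 31).
Nov 6, 2253 → Dec 6, 2253: 30 days (November has 30).
Dec 6, 2253 → Jan 6, 2254: 31 days (December has 31).
Jan 6, 2254 → Feb 6, 2254: 31 days (January has 31).
Feb 6, 2254 → Mar 6, 2254: 28 days (February has 28).
Mar 6, 2254 → Apr 6, 2254: 31 days (March has 31).
Apr 6, 2254 → May 6, 2254: 30 days (April has 30).
May 6, 2254 → May 11, 2254: 5 days.
Total: 1405 days.

1405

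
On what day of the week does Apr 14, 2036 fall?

January 1, 2036 is a Tuesday.
Jan 1, 2036 → Feb 1, 2036: 31 days (January has 31).
Feb 1, 2036 → Mar 1, 2036: 29 days (February has 29).
Mar 1, 2036 → Apr 1, 2036: 31 days (March has 31).
Apr 1, 2036 → Apr 14, 2036: 13 days.
Total: 104 days.
104 mod 7 = 6, so Tuesday + 6 = Monday.

Monday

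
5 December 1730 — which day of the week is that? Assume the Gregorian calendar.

Tuesday

Doomsday rule: the anchor day for the 1700s is Sunday. For year 30: 30÷12 = 2 r 6, and 6÷4 = 1, so 2+6+1 = 9.
Sunday + 9 ≡ Tuesday — that's 1730's doomsday.
In December the doomsday date is Dec 12.
Dec 5 is 7 days before Dec 12; 7 mod 7 = 0, so Tuesday − 0 = Tuesday.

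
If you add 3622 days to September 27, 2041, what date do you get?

August 28, 2051

+365 (one year) → Sep 27, 2042 (3257 left).
+365 (one year) → Sep 27, 2043 (2892 left).
+366 (one year; includes Feb 29, 2044) → Sep 27, 2044 (2526 left).
+365 (one year) → Sep 27, 2045 (2161 left).
+365 (one year) → Sep 27, 2046 (1796 left).
+365 (one year) → Sep 27, 2047 (1431 left).
+366 (one year; includes Feb 29, 2048) → Sep 27, 2048 (1065 left).
+365 (one year) → Sep 27, 2049 (700 left).
+365 (one year) → Sep 27, 2050 (335 left).
Sep has 30 days: +4 → Oct 1, 2050 (331 left).
Oct has 31 days: +31 → Nov 1, 2050 (300 left).
Nov has 30 days: +30 → Dec 1, 2050 (270 left).
Dec has 31 days: +31 → Jan 1, 2051 (239 left).
Jan has 31 days: +31 → Feb 1, 2051 (208 left).
Feb has 28 days: +28 → Mar 1, 2051 (180 left).
Mar has 31 days: +31 → Apr 1, 2051 (149 left).
Apr has 30 days: +30 → May 1, 2051 (119 left).
May has 31 days: +31 → Jun 1, 2051 (88 left).
Jun has 30 days: +30 → Jul 1, 2051 (58 left).
Jul has 31 days: +31 → Aug 1, 2051 (27 left).
+27 → Aug 28, 2051.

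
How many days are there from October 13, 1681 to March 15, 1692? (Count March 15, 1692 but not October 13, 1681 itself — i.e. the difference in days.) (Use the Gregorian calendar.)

3806

Oct 13, 1681 → Oct 13, 1682: 365 days.
Oct 13, 1682 → Oct 13, 1683: 365 days.
Oct 13, 1683 → Oct 13, 1684: 366 days (Feb 29, 1684 is in that span).
Oct 13, 1684 → Oct 13, 1685: 365 days.
Oct 13, 1685 → Oct 13, 1686: 365 days.
Oct 13, 1686 → Oct 13, 1687: 365 days.
Oct 13, 1687 → Oct 13, 1688: 366 days (Feb 29, 1688 is in that span).
Oct 13, 1688 → Oct 13, 1689: 365 days.
Oct 13, 1689 → Oct 13, 1690: 365 days.
Oct 13, 1690 → Oct 13, 1691: 365 days.
Oct 13, 1691 → Nov 13, 1691: 31 days (October has 31).
Nov 13, 1691 → Dec 13, 1691: 30 days (November has 30).
Dec 13, 1691 → Jan 13, 1692: 31 days (December has 31).
Jan 13, 1692 → Feb 13, 1692: 31 days (January has 31).
Feb 13, 1692 → Mar 13, 1692: 29 days (February has 29).
Mar 13, 1692 → Mar 15, 1692: 2 days.
Total: 3806 days.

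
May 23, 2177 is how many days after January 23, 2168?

3408

Jan 23, 2168 → Jan 23, 2169: 366 days (Feb 29, 2168 is in that span).
Jan 23, 2169 → Jan 23, 2170: 365 days.
Jan 23, 2170 → Jan 23, 2171: 365 days.
Jan 23, 2171 → Jan 23, 2172: 365 days.
Jan 23, 2172 → Jan 23, 2173: 366 days (Feb 29, 2172 is in that span).
Jan 23, 2173 → Jan 23, 2174: 365 days.
Jan 23, 2174 → Jan 23, 2175: 365 days.
Jan 23, 2175 → Jan 23, 2176: 365 days.
Jan 23, 2176 → Jan 23, 2177: 366 days (Feb 29, 2176 is in that span).
Jan 23, 2177 → Feb 23, 2177: 31 days (January has 31).
Feb 23, 2177 → Mar 23, 2177: 28 days (February has 28).
Mar 23, 2177 → Apr 23, 2177: 31 days (March has 31).
Apr 23, 2177 → May 23, 2177: 30 days.
Total: 3408 days.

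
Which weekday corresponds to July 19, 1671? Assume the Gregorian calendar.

Sunday

Doomsday rule: the anchor day for the 1600s is Tuesday. For year 71: 71÷12 = 5 r 11, and 11÷4 = 2, so 5+11+2 = 18.
Tuesday + 18 ≡ Saturday — that's 1671's doomsday.
In July the doomsday date is Jul 11.
Jul 19 is 8 days after Jul 11; 8 mod 7 = 1, so Saturday + 1 = Sunday.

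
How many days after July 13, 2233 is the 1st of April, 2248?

5376

Jul 13, 2233 → Jul 13, 2234: 365 days.
Jul 13, 2234 → Jul 13, 2235: 365 days.
Jul 13, 2235 → Jul 13, 2236: 366 days (Feb 29, 2236 is in that span).
Jul 13, 2236 → Jul 13, 2237: 365 days.
Jul 13, 2237 → Jul 13, 2238: 365 days.
Jul 13, 2238 → Jul 13, 2239: 365 days.
Jul 13, 2239 → Jul 13, 2240: 366 days (Feb 29, 2240 is in that span).
Jul 13, 2240 → Jul 13, 2241: 365 days.
Jul 13, 2241 → Jul 13, 2242: 365 days.
Jul 13, 2242 → Jul 13, 2243: 365 days.
Jul 13, 2243 → Jul 13, 2244: 366 days (Feb 29, 2244 is in that span).
Jul 13, 2244 → Jul 13, 2245: 365 days.
Jul 13, 2245 → Jul 13, 2246: 365 days.
Jul 13, 2246 → Jul 13, 2247: 365 days.
Jul 13, 2247 → Aug 13, 2247: 31 days (July has 31).
Aug 13, 2247 → Sep 13, 2247: 31 days (August has 31).
Sep 13, 2247 → Oct 13, 2247: 30 days (September has 30).
Oct 13, 2247 → Nov 13, 2247: 31 days (October has 31).
Nov 13, 2247 → Dec 13, 2247: 30 days (November has 30).
Dec 13, 2247 → Jan 13, 2248: 31 days (December has 31).
Jan 13, 2248 → Feb 13, 2248: 31 days (January has 31).
Feb 13, 2248 → Mar 13, 2248: 29 days (February has 29).
Mar 13, 2248 → Apr 1, 2248: 19 days.
Total: 5376 days.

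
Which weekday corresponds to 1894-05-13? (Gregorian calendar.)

Sunday

Doomsday rule: the anchor day for the 1800s is Friday. For year 94: 94÷12 = 7 r 10, and 10÷4 = 2, so 7+10+2 = 19.
Friday + 19 ≡ Wednesday — that's 1894's doomsday.
In May the doomsday date is May 9.
May 13 is 4 days after May 9; 4 mod 7 = 4, so Wednesday + 4 = Sunday.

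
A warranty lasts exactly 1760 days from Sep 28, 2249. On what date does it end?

+365 (one year) → Sep 28, 2250 (1395 left).
+365 (one year) → Sep 28, 2251 (1030 left).
+366 (one year; includes Feb 29, 2252) → Sep 28, 2252 (664 left).
+365 (one year) → Sep 28, 2253 (299 left).
Sep has 30 days: +3 → Oct 1, 2253 (296 left).
Oct has 31 days: +31 → Nov 1, 2253 (265 left).
Nov has 30 days: +30 → Dec 1, 2253 (235 left).
Dec has 31 days: +31 → Jan 1, 2254 (204 left).
Jan has 31 days: +31 → Feb 1, 2254 (173 left).
Feb has 28 days: +28 → Mar 1, 2254 (145 left).
Mar has 31 days: +31 → Apr 1, 2254 (114 left).
Apr has 30 days: +30 → May 1, 2254 (84 left).
May has 31 days: +31 → Jun 1, 2254 (53 left).
Jun has 30 days: +30 → Jul 1, 2254 (23 left).
+23 → Jul 24, 2254.

July 24, 2254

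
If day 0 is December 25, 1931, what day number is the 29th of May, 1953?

7826

Dec 25, 1931 → Dec 25, 1932: 366 days (Feb 29, 1932 is in that span).
Dec 25, 1932 → Dec 25, 1933: 365 days.
Dec 25, 1933 → Dec 25, 1934: 365 days.
Dec 25, 1934 → Dec 25, 1935: 365 days.
Dec 25, 1935 → Dec 25, 1936: 366 days (Feb 29, 1936 is in that span).
Dec 25, 1936 → Dec 25, 1937: 365 days.
Dec 25, 1937 → Dec 25, 1938: 365 days.
Dec 25, 1938 → Dec 25, 1939: 365 days.
Dec 25, 1939 → Dec 25, 1940: 366 days (Feb 29, 1940 is in that span).
Dec 25, 1940 → Dec 25, 1941: 365 days.
Dec 25, 1941 → Dec 25, 1942: 365 days.
Dec 25, 1942 → Dec 25, 1943: 365 days.
Dec 25, 1943 → Dec 25, 1944: 366 days (Feb 29, 1944 is in that span).
Dec 25, 1944 → Dec 25, 1945: 365 days.
Dec 25, 1945 → Dec 25, 1946: 365 days.
Dec 25, 1946 → Dec 25, 1947: 365 days.
Dec 25, 1947 → Dec 25, 1948: 366 days (Feb 29, 1948 is in that span).
Dec 25, 1948 → Dec 25, 1949: 365 days.
Dec 25, 1949 → Dec 25, 1950: 365 days.
Dec 25, 1950 → Dec 25, 1951: 365 days.
Dec 25, 1951 → Dec 25, 1952: 366 days (Feb 29, 1952 is in that span).
Dec 25, 1952 → Jan 25, 1953: 31 days (December has 31).
Jan 25, 1953 → Feb 25, 1953: 31 days (January has 31).
Feb 25, 1953 → Mar 25, 1953: 28 days (February has 28).
Mar 25, 1953 → Apr 25, 1953: 31 days (March has 31).
Apr 25, 1953 → May 25, 1953: 30 days (April has 30).
May 25, 1953 → May 29, 1953: 4 days.
Total: 7826 days.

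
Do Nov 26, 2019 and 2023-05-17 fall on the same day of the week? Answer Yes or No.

From Nov 26, 2019 to May 17, 2023 is 1268 days.
1268 mod 7 = 1, so they are different weekdays.
(Nov 26, 2019 is a Tuesday; May 17, 2023 is a Wednesday.)

No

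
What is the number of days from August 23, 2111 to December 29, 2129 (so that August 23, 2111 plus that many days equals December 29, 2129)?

6703

Aug 23, 2111 → Aug 23, 2112: 366 days (Feb 29, 2112 is in that span).
Aug 23, 2112 → Aug 23, 2113: 365 days.
Aug 23, 2113 → Aug 23, 2114: 365 days.
Aug 23, 2114 → Aug 23, 2115: 365 days.
Aug 23, 2115 → Aug 23, 2116: 366 days (Feb 29, 2116 is in that span).
Aug 23, 2116 → Aug 23, 2117: 365 days.
Aug 23, 2117 → Aug 23, 2118: 365 days.
Aug 23, 2118 → Aug 23, 2119: 365 days.
Aug 23, 2119 → Aug 23, 2120: 366 days (Feb 29, 2120 is in that span).
Aug 23, 2120 → Aug 23, 2121: 365 days.
Aug 23, 2121 → Aug 23, 2122: 365 days.
Aug 23, 2122 → Aug 23, 2123: 365 days.
Aug 23, 2123 → Aug 23, 2124: 366 days (Feb 29, 2124 is in that span).
Aug 23, 2124 → Aug 23, 2125: 365 days.
Aug 23, 2125 → Aug 23, 2126: 365 days.
Aug 23, 2126 → Aug 23, 2127: 365 days.
Aug 23, 2127 → Aug 23, 2128: 366 days (Feb 29, 2128 is in that span).
Aug 23, 2128 → Aug 23, 2129: 365 days.
Aug 23, 2129 → Sep 23, 2129: 31 days (August has 31).
Sep 23, 2129 → Oct 23, 2129: 30 days (September has 30).
Oct 23, 2129 → Nov 23, 2129: 31 days (October has 31).
Nov 23, 2129 → Dec 23, 2129: 30 days (November has 30).
Dec 23, 2129 → Dec 29, 2129: 6 days.
Total: 6703 days.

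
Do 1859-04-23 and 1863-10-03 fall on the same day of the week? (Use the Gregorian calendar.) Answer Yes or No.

Yes

From Apr 23, 1859 to Oct 3, 1863 is 1624 days.
1624 mod 7 = 0, so they are the same weekday.
(Apr 23, 1859 is a Saturday; Oct 3, 1863 is a Saturday.)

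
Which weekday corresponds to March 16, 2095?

Wednesday

January 1, 2095 is a Saturday.
Jan 1, 2095 → Feb 1, 2095: 31 days (January has 31).
Feb 1, 2095 → Mar 1, 2095: 28 days (February has 28).
Mar 1, 2095 → Mar 16, 2095: 15 days.
Total: 74 days.
74 mod 7 = 4, so Saturday + 4 = Wednesday.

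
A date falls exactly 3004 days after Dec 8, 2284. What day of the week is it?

First find the weekday of Dec 8, 2284. Doomsday rule: the anchor day for the 2200s is Friday. For year 84: 84÷12 = 7 r 0, and 0÷4 = 0, so 7+0+0 = 7.
Friday + 7 ≡ Friday — that's 2284's doomsday.
In December the doomsday date is Dec 12.
Dec 8 is 4 days before Dec 12; 4 mod 7 = 4, so Friday − 4 = Monday.
3004 mod 7 = 1, so 3004 days after a Monday is Monday + 1 = Tuesday.

Tuesday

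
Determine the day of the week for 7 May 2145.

Doomsday rule: the anchor day for the 2100s is Sunday. For year 45: 45÷12 = 3 r 9, and 9÷4 = 2, so 3+9+2 = 14.
Sunday + 14 ≡ Sunday — that's 2145's doomsday.
In May the doomsday date is May 9.
May 7 is 2 days before May 9; 2 mod 7 = 2, so Sunday − 2 = Friday.

Friday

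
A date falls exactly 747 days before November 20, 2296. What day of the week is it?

Sunday

Nov 20, 2296 is a Friday.
747 mod 7 = 5, so 747 days before a Friday is Friday − 5 = Sunday.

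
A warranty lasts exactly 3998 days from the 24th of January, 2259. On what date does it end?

January 4, 2270

+365 (one year) → Jan 24, 2260 (3633 left).
+366 (one year; includes Feb 29, 2260) → Jan 24, 2261 (3267 left).
+365 (one year) → Jan 24, 2262 (2902 left).
+365 (one year) → Jan 24, 2263 (2537 left).
+365 (one year) → Jan 24, 2264 (2172 left).
+366 (one year; includes Feb 29, 2264) → Jan 24, 2265 (1806 left).
+365 (one year) → Jan 24, 2266 (1441 left).
+365 (one year) → Jan 24, 2267 (1076 left).
+365 (one year) → Jan 24, 2268 (711 left).
+366 (one year; includes Feb 29, 2268) → Jan 24, 2269 (345 left).
Jan has 31 days: +8 → Feb 1, 2269 (337 left).
Feb has 28 days: +28 → Mar 1, 2269 (309 left).
Mar has 31 days: +31 → Apr 1, 2269 (278 left).
Apr has 30 days: +30 → May 1, 2269 (248 left).
May has 31 days: +31 → Jun 1, 2269 (217 left).
Jun has 30 days: +30 → Jul 1, 2269 (187 left).
Jul has 31 days: +31 → Aug 1, 2269 (156 left).
Aug has 31 days: +31 → Sep 1, 2269 (125 left).
Sep has 30 days: +30 → Oct 1, 2269 (95 left).
Oct has 31 days: +31 → Nov 1, 2269 (64 left).
Nov has 30 days: +30 → Dec 1, 2269 (34 left).
Dec has 31 days: +31 → Jan 1, 2270 (3 left).
+3 → Jan 4, 2270.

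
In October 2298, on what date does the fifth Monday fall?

October 1, 2298 is a Saturday.
The first Monday is therefore October 3 (2 days later).
The fifth Monday is 3 + 4×7 = October 31.

October 31, 2298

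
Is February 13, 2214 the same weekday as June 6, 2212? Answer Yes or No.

From Jun 6, 2212 to Feb 13, 2214 is 617 days.
617 mod 7 = 1, so they are different weekdays.
(Jun 6, 2212 is a Saturday; Feb 13, 2214 is a Sunday.)

No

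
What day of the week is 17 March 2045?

January 1, 2045 is a Sunday.
Jan 1, 2045 → Feb 1, 2045: 31 days (January has 31).
Feb 1, 2045 → Mar 1, 2045: 28 days (February has 28).
Mar 1, 2045 → Mar 17, 2045: 16 days.
Total: 75 days.
75 mod 7 = 5, so Sunday + 5 = Friday.

Friday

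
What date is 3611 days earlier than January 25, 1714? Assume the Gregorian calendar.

−365 (one year) → Jan 25, 1713 (3246 left).
−366 (one year; includes Feb 29, 1712) → Jan 25, 1712 (2880 left).
−365 (one year) → Jan 25, 1711 (2515 left).
−365 (one year) → Jan 25, 1710 (2150 left).
−365 (one year) → Jan 25, 1709 (1785 left).
−366 (one year; includes Feb 29, 1708) → Jan 25, 1708 (1419 left).
−365 (one year) → Jan 25, 1707 (1054 left).
−365 (one year) → Jan 25, 1706 (689 left).
−365 (one year) → Jan 25, 1705 (324 left).
−25 → Dec 31, 1704 (end of Dec, 31 days; 299 left).
−31 → Nov 30, 1704 (end of Nov, 30 days; 268 left).
−30 → Oct 31, 1704 (end of Oct, 31 days; 238 left).
−31 → Sep 30, 1704 (end of Sep, 30 days; 207 left).
−30 → Aug 31, 1704 (end of Aug, 31 days; 177 left).
−31 → Jul 31, 1704 (end of Jul, 31 days; 146 left).
−31 → Jun 30, 1704 (end of Jun, 30 days; 115 left).
−30 → May 31, 1704 (end of May, 31 days; 85 left).
−31 → Apr 30, 1704 (end of Apr, 30 days; 54 left).
−30 → Mar 31, 1704 (end of Mar, 31 days; 24 left).
−24 → Mar 7, 1704.

March 7, 1704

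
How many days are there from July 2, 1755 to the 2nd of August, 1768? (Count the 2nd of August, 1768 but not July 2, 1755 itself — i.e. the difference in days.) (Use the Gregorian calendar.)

4780

Jul 2, 1755 → Jul 2, 1756: 366 days (Feb 29, 1756 is in that span).
Jul 2, 1756 → Jul 2, 1757: 365 days.
Jul 2, 1757 → Jul 2, 1758: 365 days.
Jul 2, 1758 → Jul 2, 1759: 365 days.
Jul 2, 1759 → Jul 2, 1760: 366 days (Feb 29, 1760 is in that span).
Jul 2, 1760 → Jul 2, 1761: 365 days.
Jul 2, 1761 → Jul 2, 1762: 365 days.
Jul 2, 1762 → Jul 2, 1763: 365 days.
Jul 2, 1763 → Jul 2, 1764: 366 days (Feb 29, 1764 is in that span).
Jul 2, 1764 → Jul 2, 1765: 365 days.
Jul 2, 1765 → Jul 2, 1766: 365 days.
Jul 2, 1766 → Jul 2, 1767: 365 days.
Jul 2, 1767 → Aug 2, 1767: 31 days (July has 31).
Aug 2, 1767 → Sep 2, 1767: 31 days (August has 31).
Sep 2, 1767 → Oct 2, 1767: 30 days (September has 30).
Oct 2, 1767 → Nov 2, 1767: 31 days (October has 31).
Nov 2, 1767 → Dec 2, 1767: 30 days (November has 30).
Dec 2, 1767 → Jan 2, 1768: 31 days (December has 31).
Jan 2, 1768 → Feb 2, 1768: 31 days (January has 31).
Feb 2, 1768 → Mar 2, 1768: 29 days (February has 29).
Mar 2, 1768 → Apr 2, 1768: 31 days (March has 31).
Apr 2, 1768 → May 2, 1768: 30 days (April has 30).
May 2, 1768 → Jun 2, 1768: 31 days (May has 31).
Jun 2, 1768 → Jul 2, 1768: 30 days (June has 30).
Jul 2, 1768 → Aug 2, 1768: 31 days.
Total: 4780 days.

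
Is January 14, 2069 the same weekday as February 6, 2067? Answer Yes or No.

No

From Feb 6, 2067 to Jan 14, 2069 is 708 days.
708 mod 7 = 1, so they are different weekdays.
(Feb 6, 2067 is a Sunday; Jan 14, 2069 is a Monday.)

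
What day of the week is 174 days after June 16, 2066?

Tuesday

Jun 16, 2066 is a Wednesday.
174 mod 7 = 6, so 174 days after a Wednesday is Wednesday + 6 = Tuesday.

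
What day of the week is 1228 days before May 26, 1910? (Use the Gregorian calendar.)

May 26, 1910 is a Thursday.
1228 mod 7 = 3, so 1228 days before a Thursday is Thursday − 3 = Monday.

Monday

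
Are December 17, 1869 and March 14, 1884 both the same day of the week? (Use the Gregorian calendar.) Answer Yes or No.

Yes

From Dec 17, 1869 to Mar 14, 1884 is 5201 days.
5201 mod 7 = 0, so they are the same weekday.
(Dec 17, 1869 is a Friday; Mar 14, 1884 is a Friday.)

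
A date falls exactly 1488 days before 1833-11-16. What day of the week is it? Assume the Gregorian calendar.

Tuesday

Nov 16, 1833 is a Saturday.
1488 mod 7 = 4, so 1488 days before a Saturday is Saturday − 4 = Tuesday.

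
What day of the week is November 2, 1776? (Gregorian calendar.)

Saturday

Doomsday rule: the anchor day for the 1700s is Sunday. For year 76: 76÷12 = 6 r 4, and 4÷4 = 1, so 6+4+1 = 11.
Sunday + 11 ≡ Thursday — that's 1776's doomsday.
In November the doomsday date is Nov 7.
Nov 2 is 5 days before Nov 7; 5 mod 7 = 5, so Thursday − 5 = Saturday.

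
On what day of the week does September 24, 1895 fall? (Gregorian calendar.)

Doomsday rule: the anchor day for the 1800s is Friday. For year 95: 95÷12 = 7 r 11, and 11÷4 = 2, so 7+11+2 = 20.
Friday + 20 ≡ Thursday — that's 1895's doomsday.
In September the doomsday date is Sep 5.
Sep 24 is 19 days after Sep 5; 19 mod 7 = 5, so Thursday + 5 = Tuesday.

Tuesday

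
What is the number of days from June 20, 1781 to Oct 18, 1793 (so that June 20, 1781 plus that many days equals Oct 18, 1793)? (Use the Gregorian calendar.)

Jun 20, 1781 → Jun 20, 1782: 365 days.
Jun 20, 1782 → Jun 20, 1783: 365 days.
Jun 20, 1783 → Jun 20, 1784: 366 days (Feb 29, 1784 is in that span).
Jun 20, 1784 → Jun 20, 1785: 365 days.
Jun 20, 1785 → Jun 20, 1786: 365 days.
Jun 20, 1786 → Jun 20, 1787: 365 days.
Jun 20, 1787 → Jun 20, 1788: 366 days (Feb 29, 1788 is in that span).
Jun 20, 1788 → Jun 20, 1789: 365 days.
Jun 20, 1789 → Jun 20, 1790: 365 days.
Jun 20, 1790 → Jun 20, 1791: 365 days.
Jun 20, 1791 → Jun 20, 1792: 366 days (Feb 29, 1792 is in that span).
Jun 20, 1792 → Jun 20, 1793: 365 days.
Jun 20, 1793 → Jul 20, 1793: 30 days (June has 30).
Jul 20, 1793 → Aug 20, 1793: 31 days (July has 31).
Aug 20, 1793 → Sep 20, 1793: 31 days (August has 31).
Sep 20, 1793 → Oct 18, 1793: 28 days.
Total: 4503 days.

4503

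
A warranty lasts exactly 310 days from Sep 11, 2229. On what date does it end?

Sep has 30 days: +20 → Oct 1, 2229 (290 left).
Oct has 31 days: +31 → Nov 1, 2229 (259 left).
Nov has 30 days: +30 → Dec 1, 2229 (229 left).
Dec has 31 days: +31 → Jan 1, 2230 (198 left).
Jan has 31 days: +31 → Feb 1, 2230 (167 left).
Feb has 28 days: +28 → Mar 1, 2230 (139 left).
Mar has 31 days: +31 → Apr 1, 2230 (108 left).
Apr has 30 days: +30 → May 1, 2230 (78 left).
May has 31 days: +31 → Jun 1, 2230 (47 left).
Jun has 30 days: +30 → Jul 1, 2230 (17 left).
+17 → Jul 18, 2230.

July 18, 2230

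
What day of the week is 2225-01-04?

Doomsday rule: the anchor day for the 2200s is Friday. For year 25: 25÷12 = 2 r 1, and 1÷4 = 0, so 2+1+0 = 3.
Friday + 3 ≡ Monday — that's 2225's doomsday.
In January the doomsday date is Jan 3 (2225 is not a leap year).
Jan 4 is 1 day after Jan 3; 1 mod 7 = 1, so Monday + 1 = Tuesday.

Tuesday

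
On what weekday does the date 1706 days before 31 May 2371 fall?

Wednesday

First find the weekday of May 31, 2371. Doomsday rule: the anchor day for the 2300s is Wednesday. For year 71: 71÷12 = 5 r 11, and 11÷4 = 2, so 5+11+2 = 18.
Wednesday + 18 ≡ Sunday — that's 2371's doomsday.
In May the doomsday date is May 9.
May 31 is 22 days after May 9; 22 mod 7 = 1, so Sunday + 1 = Monday.
1706 mod 7 = 5, so 1706 days before a Monday is Monday − 5 = Wednesday.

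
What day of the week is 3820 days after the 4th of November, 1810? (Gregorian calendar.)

Friday

First find the weekday of Nov 4, 1810. Doomsday rule: the anchor day for the 1800s is Friday. For year 10: 10÷12 = 0 r 10, and 10÷4 = 2, so 0+10+2 = 12.
Friday + 12 ≡ Wednesday — that's 1810's doomsday.
In November the doomsday date is Nov 7.
Nov 4 is 3 days before Nov 7; 3 mod 7 = 3, so Wednesday − 3 = Sunday.
3820 mod 7 = 5, so 3820 days after a Sunday is Sunday + 5 = Friday.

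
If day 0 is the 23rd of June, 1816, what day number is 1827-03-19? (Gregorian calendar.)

3921

Jun 23, 1816 → Jun 23, 1817: 365 days.
Jun 23, 1817 → Jun 23, 1818: 365 days.
Jun 23, 1818 → Jun 23, 1819: 365 days.
Jun 23, 1819 → Jun 23, 1820: 366 days (Feb 29, 1820 is in that span).
Jun 23, 1820 → Jun 23, 1821: 365 days.
Jun 23, 1821 → Jun 23, 1822: 365 days.
Jun 23, 1822 → Jun 23, 1823: 365 days.
Jun 23, 1823 → Jun 23, 1824: 366 days (Feb 29, 1824 is in that span).
Jun 23, 1824 → Jun 23, 1825: 365 days.
Jun 23, 1825 → Jun 23, 1826: 365 days.
Jun 23, 1826 → Jul 23, 1826: 30 days (June has 30).
Jul 23, 1826 → Aug 23, 1826: 31 days (July has 31).
Aug 23, 1826 → Sep 23, 1826: 31 days (August has 31).
Sep 23, 1826 → Oct 23, 1826: 30 days (September has 30).
Oct 23, 1826 → Nov 23, 1826: 31 days (October has 31).
Nov 23, 1826 → Dec 23, 1826: 30 days (November has 30).
Dec 23, 1826 → Jan 23, 1827: 31 days (December has 31).
Jan 23, 1827 → Feb 23, 1827: 31 days (January has 31).
Feb 23, 1827 → Mar 19, 1827: 24 days.
Total: 3921 days.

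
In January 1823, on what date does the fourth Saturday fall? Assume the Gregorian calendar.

January 1, 1823 is a Wednesday.
The first Saturday is therefore January 4 (3 days later).
The fourth Saturday is 4 + 3×7 = January 25.

January 25, 1823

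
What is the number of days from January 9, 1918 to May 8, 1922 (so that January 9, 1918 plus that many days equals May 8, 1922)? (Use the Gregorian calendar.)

Jan 9, 1918 → Jan 9, 1919: 365 days.
Jan 9, 1919 → Jan 9, 1920: 365 days.
Jan 9, 1920 → Jan 9, 1921: 366 days (Feb 29, 1920 is in that span).
Jan 9, 1921 → Jan 9, 1922: 365 days.
Jan 9, 1922 → Feb 9, 1922: 31 days (January has 31).
Feb 9, 1922 → Mar 9, 1922: 28 days (February has 28).
Mar 9, 1922 → Apr 9, 1922: 31 days (March has 31).
Apr 9, 1922 → May 8, 1922: 29 days.
Total: 1580 days.

1580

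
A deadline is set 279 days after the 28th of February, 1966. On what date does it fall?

December 4, 1966

Feb has 28 days: +1 → Mar 1, 1966 (278 left).
Mar has 31 days: +31 → Apr 1, 1966 (247 left).
Apr has 30 days: +30 → May 1, 1966 (217 left).
May has 31 days: +31 → Jun 1, 1966 (186 left).
Jun has 30 days: +30 → Jul 1, 1966 (156 left).
Jul has 31 days: +31 → Aug 1, 1966 (125 left).
Aug has 31 days: +31 → Sep 1, 1966 (94 left).
Sep has 30 days: +30 → Oct 1, 1966 (64 left).
Oct has 31 days: +31 → Nov 1, 1966 (33 left).
Nov has 30 days: +30 → Dec 1, 1966 (3 left).
+3 → Dec 4, 1966.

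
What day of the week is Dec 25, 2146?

Doomsday rule: the anchor day for the 2100s is Sunday. For year 46: 46÷12 = 3 r 10, and 10÷4 = 2, so 3+10+2 = 15.
Sunday + 15 ≡ Monday — that's 2146's doomsday.
In December the doomsday date is Dec 12.
Dec 25 is 13 days after Dec 12; 13 mod 7 = 6, so Monday + 6 = Sunday.

Sunday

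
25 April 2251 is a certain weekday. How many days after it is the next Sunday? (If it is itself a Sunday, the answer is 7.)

2

Apr 25, 2251 is a Friday.
From Friday to the next Sunday is 2 days.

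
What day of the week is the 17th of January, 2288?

Tuesday

Doomsday rule: the anchor day for the 2200s is Friday. For year 88: 88÷12 = 7 r 4, and 4÷4 = 1, so 7+4+1 = 12.
Friday + 12 ≡ Wednesday — that's 2288's doomsday.
In January the doomsday date is Jan 4 (2288 is a leap year (divisible by 4)).
Jan 17 is 13 days after Jan 4; 13 mod 7 = 6, so Wednesday + 6 = Tuesday.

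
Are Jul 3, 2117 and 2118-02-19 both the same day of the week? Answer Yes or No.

From Jul 3, 2117 to Feb 19, 2118 is 231 days.
231 mod 7 = 0, so they are the same weekday.
(Jul 3, 2117 is a Saturday; Feb 19, 2118 is a Saturday.)

Yes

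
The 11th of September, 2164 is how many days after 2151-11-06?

Nov 6, 2151 → Nov 6, 2152: 366 days (Feb 29, 2152 is in that span).
Nov 6, 2152 → Nov 6, 2153: 365 days.
Nov 6, 2153 → Nov 6, 2154: 365 days.
Nov 6, 2154 → Nov 6, 2155: 365 days.
Nov 6, 2155 → Nov 6, 2156: 366 days (Feb 29, 2156 is in that span).
Nov 6, 2156 → Nov 6, 2157: 365 days.
Nov 6, 2157 → Nov 6, 2158: 365 days.
Nov 6, 2158 → Nov 6, 2159: 365 days.
Nov 6, 2159 → Nov 6, 2160: 366 days (Feb 29, 2160 is in that span).
Nov 6, 2160 → Nov 6, 2161: 365 days.
Nov 6, 2161 → Nov 6, 2162: 365 days.
Nov 6, 2162 → Nov 6, 2163: 365 days.
Nov 6, 2163 → Dec 6, 2163: 30 days (November has 30).
Dec 6, 2163 → Jan 6, 2164: 31 days (December has 31).
Jan 6, 2164 → Feb 6, 2164: 31 days (January has 31).
Feb 6, 2164 → Mar 6, 2164: 29 days (February has 29).
Mar 6, 2164 → Apr 6, 2164: 31 days (March has 31).
Apr 6, 2164 → May 6, 2164: 30 days (April has 30).
May 6, 2164 → Jun 6, 2164: 31 days (May has 31).
Jun 6, 2164 → Jul 6, 2164: 30 days (June has 30).
Jul 6, 2164 → Aug 6, 2164: 31 days (July has 31).
Aug 6, 2164 → Sep 6, 2164: 31 days (August has 31).
Sep 6, 2164 → Sep 11, 2164: 5 days.
Total: 4693 days.

4693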